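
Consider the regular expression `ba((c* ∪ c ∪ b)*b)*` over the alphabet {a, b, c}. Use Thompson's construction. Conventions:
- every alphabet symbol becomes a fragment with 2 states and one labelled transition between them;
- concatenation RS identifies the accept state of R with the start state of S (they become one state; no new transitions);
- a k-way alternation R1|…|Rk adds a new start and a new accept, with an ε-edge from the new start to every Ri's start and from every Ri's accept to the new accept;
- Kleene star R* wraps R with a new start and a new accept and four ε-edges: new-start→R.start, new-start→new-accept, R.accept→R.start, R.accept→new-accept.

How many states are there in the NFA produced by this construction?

Bottom-up over the parse tree:
Each of the 6 symbol leaves contributes a 2-state fragment.
  c* → 4 states
  c* ∪ c ∪ b → 10 states
  (c* ∪ c ∪ b)* → 12 states
  (c* ∪ c ∪ b)*b → 13 states
  ((c* ∪ c ∪ b)*b)* → 15 states
  ba((c* ∪ c ∪ b)*b)* → 17 states

17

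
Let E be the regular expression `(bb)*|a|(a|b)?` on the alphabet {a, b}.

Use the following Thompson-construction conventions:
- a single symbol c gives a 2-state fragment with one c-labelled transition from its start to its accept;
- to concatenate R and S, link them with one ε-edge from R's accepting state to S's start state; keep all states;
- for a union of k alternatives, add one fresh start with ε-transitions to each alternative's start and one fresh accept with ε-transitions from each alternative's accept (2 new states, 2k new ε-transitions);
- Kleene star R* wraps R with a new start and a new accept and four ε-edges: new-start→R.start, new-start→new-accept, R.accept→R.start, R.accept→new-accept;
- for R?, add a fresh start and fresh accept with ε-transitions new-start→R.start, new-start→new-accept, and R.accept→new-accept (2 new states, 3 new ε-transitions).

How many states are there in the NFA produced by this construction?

18

Per subexpression:
Each of the 5 symbol leaves contributes a 2-state fragment.
  bb — 4 states
  (bb)* — 6 states
  a|b — 6 states
  (a|b)? — 8 states
  (bb)*|a|(a|b)? — 18 states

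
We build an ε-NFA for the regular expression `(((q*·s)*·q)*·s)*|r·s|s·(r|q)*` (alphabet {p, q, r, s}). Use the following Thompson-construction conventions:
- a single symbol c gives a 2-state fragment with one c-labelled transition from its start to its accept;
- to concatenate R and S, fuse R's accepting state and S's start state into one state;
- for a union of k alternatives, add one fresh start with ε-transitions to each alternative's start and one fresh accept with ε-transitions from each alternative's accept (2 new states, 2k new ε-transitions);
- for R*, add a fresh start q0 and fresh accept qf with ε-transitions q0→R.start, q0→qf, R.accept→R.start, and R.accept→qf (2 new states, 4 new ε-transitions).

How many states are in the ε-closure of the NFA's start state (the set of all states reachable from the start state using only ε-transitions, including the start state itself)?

13

Compute the ε-closure size of each fragment's start state recursively; a symbol fragment's start has no outgoing ε-edge, so its closure is just itself (size 1).
  q* — |closure| = 1 (new start) + 1 (body) + 1 (new accept) = 3
  q*·s — the left operand accepts ε, so the closure extends into the next operand (the shared merged state is already counted); |closure| = 3 + (1−1) = 3
  (q*·s)* — new start has ε-edges to the inner start and to the new accept, so |closure| = 2 + 3 = 5
  (q*·s)*·q — |closure| = 5 + (1−1) = 5 (closure spills across the concat boundary because the left factor accepts ε)
  ((q*·s)*·q)* — |closure| = 1 (new start) + 5 (body) + 1 (new accept) = 7
  ((q*·s)*·q)*·s — the left operand accepts ε, so the closure extends into the next operand (the shared merged state is already counted); |closure| = 7 + (1−1) = 7
  (((q*·s)*·q)*·s)* — the star's fresh start ε-reaches both the body's start and the fresh accept: |closure| = 2 + 7 = 9
  r·s — same as the first factor's closure: |closure| = 1
  r|q — |closure| = 1 + 1 + 1 = 3 (the new accept is not ε-reachable since no branch accepts ε)
  (r|q)* — new start has ε-edges to the inner start and to the new accept, so |closure| = 2 + 3 = 5
  s·(r|q)* — |closure| equals the left operand's closure size = 1 (its accept is not ε-reachable, so the closure stops there)
  (((q*·s)*·q)*·s)*|r·s|s·(r|q)* — |closure| = 1 (new start) + (9 + 1 + 1) + 1 (new accept, since some branch ε-reaches its own accept) = 13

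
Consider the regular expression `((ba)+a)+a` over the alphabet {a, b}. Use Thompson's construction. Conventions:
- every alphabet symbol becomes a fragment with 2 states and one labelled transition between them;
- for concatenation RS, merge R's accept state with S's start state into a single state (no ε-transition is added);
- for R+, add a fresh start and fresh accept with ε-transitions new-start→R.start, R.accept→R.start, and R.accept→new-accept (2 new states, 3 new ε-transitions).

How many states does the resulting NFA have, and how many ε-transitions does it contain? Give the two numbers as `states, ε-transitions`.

Bottom-up over the parse tree:
Each of the 4 symbol leaves contributes 2 states and 0 ε-transitions.
  ba : 3 states, 0 ε-transitions
  (ba)+ : 5 states, 3 ε-transitions
  (ba)+a : 6 states, 3 ε-transitions
  ((ba)+a)+ : 8 states, 6 ε-transitions
  ((ba)+a)+a : 9 states, 6 ε-transitions

9, 6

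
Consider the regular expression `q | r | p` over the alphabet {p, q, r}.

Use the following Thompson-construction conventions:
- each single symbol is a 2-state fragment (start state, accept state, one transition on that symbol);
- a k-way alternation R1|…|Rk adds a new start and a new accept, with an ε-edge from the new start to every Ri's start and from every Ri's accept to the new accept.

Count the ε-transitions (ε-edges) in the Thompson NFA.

6

Recursing over subexpressions:
Each of the 3 symbol leaves contributes 0 ε-transitions.
  q | r | p — 6 ε-transitions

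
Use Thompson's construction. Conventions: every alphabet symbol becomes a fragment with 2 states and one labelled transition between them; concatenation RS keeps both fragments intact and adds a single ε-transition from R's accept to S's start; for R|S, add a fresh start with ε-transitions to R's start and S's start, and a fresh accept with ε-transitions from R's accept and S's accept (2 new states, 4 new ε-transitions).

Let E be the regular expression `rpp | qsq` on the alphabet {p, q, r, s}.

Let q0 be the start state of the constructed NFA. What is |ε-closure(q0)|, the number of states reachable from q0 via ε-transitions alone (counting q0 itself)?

3

Compute the ε-closure size of each fragment's start state recursively; a symbol fragment's start has no outgoing ε-edge, so its closure is just itself (size 1).
  rpp : |closure| equals the left operand's closure size = 1 (its accept is not ε-reachable, so the closure stops there)
  qsq : |closure| equals the left operand's closure size = 1 (its accept is not ε-reachable, so the closure stops there)
  rpp | qsq : new start ε-reaches every alternative's start; none of them accept ε, so the new accept is not reached: |closure| = 1 + 1 + 1 = 3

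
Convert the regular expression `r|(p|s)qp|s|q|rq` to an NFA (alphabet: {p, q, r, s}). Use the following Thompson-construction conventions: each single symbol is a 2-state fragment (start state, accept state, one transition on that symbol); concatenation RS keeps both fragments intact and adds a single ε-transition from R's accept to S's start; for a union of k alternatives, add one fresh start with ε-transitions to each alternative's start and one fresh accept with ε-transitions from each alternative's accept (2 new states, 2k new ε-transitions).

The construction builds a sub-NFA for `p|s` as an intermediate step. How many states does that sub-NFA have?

Fragment for `p|s`:
Each of the 2 symbol leaves contributes a 2-state fragment.
  p|s → 6 states

6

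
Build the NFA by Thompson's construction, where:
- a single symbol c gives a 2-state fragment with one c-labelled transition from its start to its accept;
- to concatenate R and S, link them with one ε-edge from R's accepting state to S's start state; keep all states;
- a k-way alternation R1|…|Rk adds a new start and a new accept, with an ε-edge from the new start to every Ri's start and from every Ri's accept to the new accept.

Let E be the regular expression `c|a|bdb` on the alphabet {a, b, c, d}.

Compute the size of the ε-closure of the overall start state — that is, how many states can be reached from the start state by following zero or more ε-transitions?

Compute the ε-closure size of each fragment's start state recursively; a symbol fragment's start has no outgoing ε-edge, so its closure is just itself (size 1).
  bdb → same as the first factor's closure: |closure| = 1
  c|a|bdb → |closure| = 1 + 1 + 1 + 1 = 4 (the new accept is not ε-reachable since no branch accepts ε)

4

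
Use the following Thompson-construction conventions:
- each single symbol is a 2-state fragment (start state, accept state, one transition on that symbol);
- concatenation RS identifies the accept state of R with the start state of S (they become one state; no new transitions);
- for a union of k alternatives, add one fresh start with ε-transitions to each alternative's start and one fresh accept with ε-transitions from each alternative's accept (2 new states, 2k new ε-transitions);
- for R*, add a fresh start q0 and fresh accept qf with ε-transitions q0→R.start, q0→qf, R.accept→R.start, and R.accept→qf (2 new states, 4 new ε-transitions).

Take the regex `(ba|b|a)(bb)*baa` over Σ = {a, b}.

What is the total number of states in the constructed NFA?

16

Bottom-up over the parse tree:
Each of the 9 symbol leaves contributes a 2-state fragment.
  ba — 3 states
  ba|b|a — 9 states
  bb — 3 states
  (bb)* — 5 states
  (ba|b|a)(bb)*baa — 16 states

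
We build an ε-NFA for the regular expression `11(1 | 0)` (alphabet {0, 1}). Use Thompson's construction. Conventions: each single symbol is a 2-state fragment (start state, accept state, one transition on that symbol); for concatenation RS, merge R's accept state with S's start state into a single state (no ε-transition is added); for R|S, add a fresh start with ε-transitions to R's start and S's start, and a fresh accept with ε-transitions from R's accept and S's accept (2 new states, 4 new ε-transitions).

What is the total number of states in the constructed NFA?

Per subexpression:
Each of the 4 symbol leaves contributes a 2-state fragment.
  1 | 0 = 6 states
  11(1 | 0) = 8 states

8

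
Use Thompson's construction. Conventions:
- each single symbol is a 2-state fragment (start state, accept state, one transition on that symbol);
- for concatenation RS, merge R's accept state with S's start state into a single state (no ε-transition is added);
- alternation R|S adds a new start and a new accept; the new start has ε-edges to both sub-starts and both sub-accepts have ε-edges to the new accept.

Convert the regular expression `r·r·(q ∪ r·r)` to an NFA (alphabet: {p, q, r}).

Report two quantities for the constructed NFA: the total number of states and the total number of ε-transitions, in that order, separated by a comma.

Recursing over subexpressions:
Each of the 5 symbol leaves contributes 2 states and 0 ε-transitions.
  r·r — 3 states, 0 ε-transitions
  q ∪ r·r — 7 states, 4 ε-transitions
  r·r·(q ∪ r·r) — 9 states, 4 ε-transitions

9, 4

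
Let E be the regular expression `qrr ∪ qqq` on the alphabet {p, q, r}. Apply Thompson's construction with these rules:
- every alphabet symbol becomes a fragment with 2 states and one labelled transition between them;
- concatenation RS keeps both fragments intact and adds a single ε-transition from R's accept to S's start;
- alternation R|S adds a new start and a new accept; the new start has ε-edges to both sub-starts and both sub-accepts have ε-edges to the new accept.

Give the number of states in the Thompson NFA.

Per subexpression:
Each of the 6 symbol leaves contributes a 2-state fragment.
  qrr = 6 states
  qqq = 6 states
  qrr ∪ qqq = 14 states

14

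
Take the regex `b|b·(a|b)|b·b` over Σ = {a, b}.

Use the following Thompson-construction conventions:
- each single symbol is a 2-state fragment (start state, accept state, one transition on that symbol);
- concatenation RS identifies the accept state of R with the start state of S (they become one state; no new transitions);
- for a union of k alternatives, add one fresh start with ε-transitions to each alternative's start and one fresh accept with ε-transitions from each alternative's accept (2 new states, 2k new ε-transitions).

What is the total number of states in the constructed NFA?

By structural recursion:
Each of the 6 symbol leaves contributes a 2-state fragment.
  a|b → 6 states
  b·(a|b) → 7 states
  b·b → 3 states
  b|b·(a|b)|b·b → 14 states

14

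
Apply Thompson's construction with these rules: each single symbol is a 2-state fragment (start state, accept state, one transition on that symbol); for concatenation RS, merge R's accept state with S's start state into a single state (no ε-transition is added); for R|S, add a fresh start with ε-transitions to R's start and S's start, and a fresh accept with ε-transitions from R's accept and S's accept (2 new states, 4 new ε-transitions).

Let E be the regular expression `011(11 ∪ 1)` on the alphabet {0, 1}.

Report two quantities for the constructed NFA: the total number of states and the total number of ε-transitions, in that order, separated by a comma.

Per subexpression:
Each of the 6 symbol leaves contributes 2 states and 0 ε-transitions.
  11 = 3 states, 0 ε-transitions
  11 ∪ 1 = 7 states, 4 ε-transitions
  011(11 ∪ 1) = 10 states, 4 ε-transitions

10, 4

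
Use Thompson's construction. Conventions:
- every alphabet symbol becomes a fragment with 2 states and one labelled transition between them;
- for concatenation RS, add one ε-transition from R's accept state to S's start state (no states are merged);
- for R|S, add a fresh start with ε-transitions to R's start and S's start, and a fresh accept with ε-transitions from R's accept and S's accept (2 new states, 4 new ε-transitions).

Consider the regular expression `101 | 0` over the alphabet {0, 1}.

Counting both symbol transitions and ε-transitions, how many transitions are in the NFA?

10

Building bottom-up:
Each of the 4 symbol leaves contributes 1 transition (1 symbol, 0 ε).
  101 : 5 transitions (3 symbol, 2 ε)
  101 | 0 : 10 transitions (4 symbol, 6 ε)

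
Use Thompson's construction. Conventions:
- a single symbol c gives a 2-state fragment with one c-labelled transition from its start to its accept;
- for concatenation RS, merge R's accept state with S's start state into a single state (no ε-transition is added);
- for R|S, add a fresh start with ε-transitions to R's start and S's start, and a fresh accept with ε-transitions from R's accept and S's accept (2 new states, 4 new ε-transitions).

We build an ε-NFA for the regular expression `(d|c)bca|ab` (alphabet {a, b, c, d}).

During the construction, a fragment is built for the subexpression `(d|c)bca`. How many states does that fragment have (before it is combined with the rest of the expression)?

9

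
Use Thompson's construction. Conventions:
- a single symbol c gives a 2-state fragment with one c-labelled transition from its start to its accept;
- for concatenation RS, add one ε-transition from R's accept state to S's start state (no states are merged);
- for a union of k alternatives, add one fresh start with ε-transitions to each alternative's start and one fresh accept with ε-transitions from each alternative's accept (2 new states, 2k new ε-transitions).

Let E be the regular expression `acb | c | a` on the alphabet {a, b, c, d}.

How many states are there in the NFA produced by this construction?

12

Bottom-up over the parse tree:
Each of the 5 symbol leaves contributes a 2-state fragment.
  acb — 6 states
  acb | c | a — 12 states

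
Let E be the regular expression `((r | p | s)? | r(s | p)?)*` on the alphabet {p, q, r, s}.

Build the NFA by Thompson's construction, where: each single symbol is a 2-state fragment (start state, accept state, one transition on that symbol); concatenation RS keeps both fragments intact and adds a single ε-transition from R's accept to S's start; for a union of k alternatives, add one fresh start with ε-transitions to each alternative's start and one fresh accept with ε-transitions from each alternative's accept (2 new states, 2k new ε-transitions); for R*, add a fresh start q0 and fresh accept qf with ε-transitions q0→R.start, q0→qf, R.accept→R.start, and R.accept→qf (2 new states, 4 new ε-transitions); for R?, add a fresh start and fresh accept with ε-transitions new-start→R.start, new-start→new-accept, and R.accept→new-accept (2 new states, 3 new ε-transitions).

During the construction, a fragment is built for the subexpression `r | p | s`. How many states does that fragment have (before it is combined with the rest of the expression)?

8

Fragment for `r | p | s`:
Each of the 3 symbol leaves contributes a 2-state fragment.
  r | p | s — 8 states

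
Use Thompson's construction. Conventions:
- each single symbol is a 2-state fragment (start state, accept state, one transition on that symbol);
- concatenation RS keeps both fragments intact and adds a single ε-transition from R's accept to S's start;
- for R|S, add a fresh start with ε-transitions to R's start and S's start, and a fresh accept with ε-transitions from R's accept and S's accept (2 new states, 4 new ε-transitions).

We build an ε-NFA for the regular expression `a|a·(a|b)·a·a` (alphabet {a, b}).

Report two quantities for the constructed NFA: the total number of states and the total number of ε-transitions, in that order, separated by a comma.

Per subexpression:
Each of the 6 symbol leaves contributes 2 states and 0 ε-transitions.
  a|b → 6 states, 4 ε-transitions
  a·(a|b)·a·a → 12 states, 7 ε-transitions
  a|a·(a|b)·a·a → 16 states, 11 ε-transitions

16, 11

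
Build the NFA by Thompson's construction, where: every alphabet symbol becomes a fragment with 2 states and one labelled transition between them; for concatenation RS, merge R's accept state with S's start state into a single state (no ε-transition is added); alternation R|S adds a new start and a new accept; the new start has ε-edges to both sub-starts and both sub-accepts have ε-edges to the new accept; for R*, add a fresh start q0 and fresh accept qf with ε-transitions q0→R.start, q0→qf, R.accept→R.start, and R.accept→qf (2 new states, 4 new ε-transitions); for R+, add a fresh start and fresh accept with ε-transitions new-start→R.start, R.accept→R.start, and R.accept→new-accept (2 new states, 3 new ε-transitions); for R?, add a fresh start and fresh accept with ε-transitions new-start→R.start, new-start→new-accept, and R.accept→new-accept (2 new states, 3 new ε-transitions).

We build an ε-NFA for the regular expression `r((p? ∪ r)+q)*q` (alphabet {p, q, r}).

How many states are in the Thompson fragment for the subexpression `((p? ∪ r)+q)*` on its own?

13

Fragment for `((p? ∪ r)+q)*`:
Each of the 3 symbol leaves contributes a 2-state fragment.
  p? — 4 states
  p? ∪ r — 8 states
  (p? ∪ r)+ — 10 states
  (p? ∪ r)+q — 11 states
  ((p? ∪ r)+q)* — 13 states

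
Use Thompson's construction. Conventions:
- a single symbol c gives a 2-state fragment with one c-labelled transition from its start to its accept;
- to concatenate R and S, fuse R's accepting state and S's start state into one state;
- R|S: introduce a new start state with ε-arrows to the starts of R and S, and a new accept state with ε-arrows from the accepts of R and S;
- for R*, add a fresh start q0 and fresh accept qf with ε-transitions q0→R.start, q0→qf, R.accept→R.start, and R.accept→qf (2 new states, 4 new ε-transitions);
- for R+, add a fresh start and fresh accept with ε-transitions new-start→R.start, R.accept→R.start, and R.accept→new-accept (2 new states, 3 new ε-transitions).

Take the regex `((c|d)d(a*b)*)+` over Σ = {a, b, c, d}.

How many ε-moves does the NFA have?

15

By structural recursion:
Each of the 5 symbol leaves contributes 0 ε-transitions.
  c|d → 4 ε-transitions
  a* → 4 ε-transitions
  a*b → 4 ε-transitions
  (a*b)* → 8 ε-transitions
  (c|d)d(a*b)* → 12 ε-transitions
  ((c|d)d(a*b)*)+ → 15 ε-transitions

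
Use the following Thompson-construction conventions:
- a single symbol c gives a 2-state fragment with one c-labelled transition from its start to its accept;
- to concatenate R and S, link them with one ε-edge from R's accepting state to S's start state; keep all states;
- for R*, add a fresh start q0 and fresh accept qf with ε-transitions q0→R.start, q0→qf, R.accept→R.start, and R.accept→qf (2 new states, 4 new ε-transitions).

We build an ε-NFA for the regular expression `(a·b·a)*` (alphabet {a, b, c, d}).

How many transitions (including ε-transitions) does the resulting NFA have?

9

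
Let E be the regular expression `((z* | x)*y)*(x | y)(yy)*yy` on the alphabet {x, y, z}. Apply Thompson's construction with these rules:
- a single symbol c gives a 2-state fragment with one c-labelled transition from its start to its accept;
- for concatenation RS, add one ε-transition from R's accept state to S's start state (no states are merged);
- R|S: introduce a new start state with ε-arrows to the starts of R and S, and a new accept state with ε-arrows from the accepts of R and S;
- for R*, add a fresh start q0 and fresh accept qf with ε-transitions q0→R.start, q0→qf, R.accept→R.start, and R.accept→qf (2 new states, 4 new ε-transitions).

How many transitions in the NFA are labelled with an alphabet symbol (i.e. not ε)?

By structural recursion:
Each of the 9 symbol leaves contributes exactly 1 symbol transition.
  z* → 1 symbol transition
  z* | x → 2 symbol transitions
  (z* | x)* → 2 symbol transitions
  (z* | x)*y → 3 symbol transitions
  ((z* | x)*y)* → 3 symbol transitions
  x | y → 2 symbol transitions
  yy → 2 symbol transitions
  (yy)* → 2 symbol transitions
  ((z* | x)*y)*(x | y)(yy)*yy → 9 symbol transitions

9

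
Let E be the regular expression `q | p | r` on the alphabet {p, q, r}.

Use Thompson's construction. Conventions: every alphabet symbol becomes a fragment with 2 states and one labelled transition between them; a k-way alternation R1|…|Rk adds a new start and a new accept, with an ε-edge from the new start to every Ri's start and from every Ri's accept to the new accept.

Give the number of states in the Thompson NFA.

Recursing over subexpressions:
Each of the 3 symbol leaves contributes a 2-state fragment.
  q | p | r : 8 states

8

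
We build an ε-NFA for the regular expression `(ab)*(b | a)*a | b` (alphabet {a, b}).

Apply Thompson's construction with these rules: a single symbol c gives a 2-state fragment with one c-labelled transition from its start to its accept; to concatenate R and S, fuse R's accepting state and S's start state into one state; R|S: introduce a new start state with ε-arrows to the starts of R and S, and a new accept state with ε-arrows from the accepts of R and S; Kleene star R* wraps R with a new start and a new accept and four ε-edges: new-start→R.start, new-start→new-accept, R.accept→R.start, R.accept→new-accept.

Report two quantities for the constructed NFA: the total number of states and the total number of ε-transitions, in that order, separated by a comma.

Recursing over subexpressions:
Each of the 6 symbol leaves contributes 2 states and 0 ε-transitions.
  ab — 3 states, 0 ε-transitions
  (ab)* — 5 states, 4 ε-transitions
  b | a — 6 states, 4 ε-transitions
  (b | a)* — 8 states, 8 ε-transitions
  (ab)*(b | a)*a — 13 states, 12 ε-transitions
  (ab)*(b | a)*a | b — 17 states, 16 ε-transitions

17, 16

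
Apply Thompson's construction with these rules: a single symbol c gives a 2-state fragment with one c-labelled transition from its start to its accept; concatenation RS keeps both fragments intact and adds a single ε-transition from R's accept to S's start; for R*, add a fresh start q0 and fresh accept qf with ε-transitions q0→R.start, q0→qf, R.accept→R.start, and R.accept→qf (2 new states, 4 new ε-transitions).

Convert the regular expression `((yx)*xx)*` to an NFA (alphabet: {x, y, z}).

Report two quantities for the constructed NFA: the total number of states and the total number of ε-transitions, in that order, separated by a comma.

12, 11

By structural recursion:
Each of the 4 symbol leaves contributes 2 states and 0 ε-transitions.
  yx — 4 states, 1 ε-transition
  (yx)* — 6 states, 5 ε-transitions
  (yx)*xx — 10 states, 7 ε-transitions
  ((yx)*xx)* — 12 states, 11 ε-transitions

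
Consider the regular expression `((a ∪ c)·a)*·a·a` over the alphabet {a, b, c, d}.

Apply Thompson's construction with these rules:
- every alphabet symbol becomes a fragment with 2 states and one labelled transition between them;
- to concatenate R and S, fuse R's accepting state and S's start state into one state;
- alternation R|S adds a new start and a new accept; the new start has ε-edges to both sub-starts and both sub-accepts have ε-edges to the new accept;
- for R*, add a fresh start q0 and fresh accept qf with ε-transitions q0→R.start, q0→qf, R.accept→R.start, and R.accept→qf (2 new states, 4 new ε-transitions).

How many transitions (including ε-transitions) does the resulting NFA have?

13

Per subexpression:
Each of the 5 symbol leaves contributes 1 transition (1 symbol, 0 ε).
  a ∪ c → 6 transitions (2 symbol, 4 ε)
  (a ∪ c)·a → 7 transitions (3 symbol, 4 ε)
  ((a ∪ c)·a)* → 11 transitions (3 symbol, 8 ε)
  ((a ∪ c)·a)*·a·a → 13 transitions (5 symbol, 8 ε)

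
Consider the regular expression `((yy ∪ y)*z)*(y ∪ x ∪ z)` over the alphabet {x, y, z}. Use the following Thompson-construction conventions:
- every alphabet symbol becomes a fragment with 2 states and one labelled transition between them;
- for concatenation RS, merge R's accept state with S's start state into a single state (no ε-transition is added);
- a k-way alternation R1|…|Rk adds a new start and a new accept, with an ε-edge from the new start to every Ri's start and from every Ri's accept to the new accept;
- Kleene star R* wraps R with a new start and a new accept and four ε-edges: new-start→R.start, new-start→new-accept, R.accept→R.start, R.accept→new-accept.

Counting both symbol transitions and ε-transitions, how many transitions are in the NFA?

25

Per subexpression:
Each of the 7 symbol leaves contributes 1 transition (1 symbol, 0 ε).
  yy — 2 transitions (2 symbol, 0 ε)
  yy ∪ y — 7 transitions (3 symbol, 4 ε)
  (yy ∪ y)* — 11 transitions (3 symbol, 8 ε)
  (yy ∪ y)*z — 12 transitions (4 symbol, 8 ε)
  ((yy ∪ y)*z)* — 16 transitions (4 symbol, 12 ε)
  y ∪ x ∪ z — 9 transitions (3 symbol, 6 ε)
  ((yy ∪ y)*z)*(y ∪ x ∪ z) — 25 transitions (7 symbol, 18 ε)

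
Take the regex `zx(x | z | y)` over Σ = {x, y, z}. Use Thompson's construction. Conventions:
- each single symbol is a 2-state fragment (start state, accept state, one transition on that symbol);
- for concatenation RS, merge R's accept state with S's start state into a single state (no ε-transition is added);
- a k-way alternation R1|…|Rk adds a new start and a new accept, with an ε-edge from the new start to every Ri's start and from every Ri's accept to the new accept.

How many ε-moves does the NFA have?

By structural recursion:
Each of the 5 symbol leaves contributes 0 ε-transitions.
  x | z | y — 6 ε-transitions
  zx(x | z | y) — 6 ε-transitions

6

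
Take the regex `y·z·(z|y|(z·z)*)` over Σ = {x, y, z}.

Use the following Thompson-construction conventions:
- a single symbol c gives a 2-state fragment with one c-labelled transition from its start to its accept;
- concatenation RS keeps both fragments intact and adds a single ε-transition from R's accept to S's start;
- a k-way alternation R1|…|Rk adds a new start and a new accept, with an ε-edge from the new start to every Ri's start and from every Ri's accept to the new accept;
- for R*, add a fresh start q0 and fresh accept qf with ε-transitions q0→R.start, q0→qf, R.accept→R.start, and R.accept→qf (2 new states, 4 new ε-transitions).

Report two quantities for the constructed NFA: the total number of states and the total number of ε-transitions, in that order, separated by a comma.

By structural recursion:
Each of the 6 symbol leaves contributes 2 states and 0 ε-transitions.
  z·z — 4 states, 1 ε-transition
  (z·z)* — 6 states, 5 ε-transitions
  z|y|(z·z)* — 12 states, 11 ε-transitions
  y·z·(z|y|(z·z)*) — 16 states, 13 ε-transitions

16, 13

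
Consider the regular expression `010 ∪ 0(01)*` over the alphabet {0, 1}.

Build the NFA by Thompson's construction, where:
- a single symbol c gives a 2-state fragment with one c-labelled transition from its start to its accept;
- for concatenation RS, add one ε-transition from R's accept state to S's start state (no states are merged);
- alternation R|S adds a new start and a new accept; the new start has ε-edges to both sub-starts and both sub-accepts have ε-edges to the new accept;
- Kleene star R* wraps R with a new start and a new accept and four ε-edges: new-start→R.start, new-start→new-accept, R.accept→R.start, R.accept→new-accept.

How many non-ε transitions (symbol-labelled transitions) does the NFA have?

By structural recursion:
Each of the 6 symbol leaves contributes exactly 1 symbol transition.
  010 → 3 symbol transitions
  01 → 2 symbol transitions
  (01)* → 2 symbol transitions
  0(01)* → 3 symbol transitions
  010 ∪ 0(01)* → 6 symbol transitions

6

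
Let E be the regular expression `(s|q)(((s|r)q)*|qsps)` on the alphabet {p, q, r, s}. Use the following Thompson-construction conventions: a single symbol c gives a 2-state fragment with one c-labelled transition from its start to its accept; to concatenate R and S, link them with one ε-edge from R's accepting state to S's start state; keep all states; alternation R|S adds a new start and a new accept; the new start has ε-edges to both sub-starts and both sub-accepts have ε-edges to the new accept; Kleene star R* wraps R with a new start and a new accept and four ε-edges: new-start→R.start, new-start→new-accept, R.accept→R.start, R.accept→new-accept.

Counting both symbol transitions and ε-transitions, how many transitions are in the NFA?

Building bottom-up:
Each of the 9 symbol leaves contributes 1 transition (1 symbol, 0 ε).
  s|q : 6 transitions (2 symbol, 4 ε)
  s|r : 6 transitions (2 symbol, 4 ε)
  (s|r)q : 8 transitions (3 symbol, 5 ε)
  ((s|r)q)* : 12 transitions (3 symbol, 9 ε)
  qsps : 7 transitions (4 symbol, 3 ε)
  ((s|r)q)*|qsps : 23 transitions (7 symbol, 16 ε)
  (s|q)(((s|r)q)*|qsps) : 30 transitions (9 symbol, 21 ε)

30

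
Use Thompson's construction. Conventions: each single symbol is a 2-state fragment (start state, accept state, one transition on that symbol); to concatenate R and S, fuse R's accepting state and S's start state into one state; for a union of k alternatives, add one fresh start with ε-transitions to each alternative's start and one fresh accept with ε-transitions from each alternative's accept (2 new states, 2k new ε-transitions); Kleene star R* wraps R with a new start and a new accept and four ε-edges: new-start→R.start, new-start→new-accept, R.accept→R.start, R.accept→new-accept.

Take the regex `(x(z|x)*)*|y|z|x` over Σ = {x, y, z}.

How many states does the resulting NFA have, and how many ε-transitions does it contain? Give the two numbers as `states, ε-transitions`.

Bottom-up over the parse tree:
Each of the 6 symbol leaves contributes 2 states and 0 ε-transitions.
  z|x = 6 states, 4 ε-transitions
  (z|x)* = 8 states, 8 ε-transitions
  x(z|x)* = 9 states, 8 ε-transitions
  (x(z|x)*)* = 11 states, 12 ε-transitions
  (x(z|x)*)*|y|z|x = 19 states, 20 ε-transitions

19, 20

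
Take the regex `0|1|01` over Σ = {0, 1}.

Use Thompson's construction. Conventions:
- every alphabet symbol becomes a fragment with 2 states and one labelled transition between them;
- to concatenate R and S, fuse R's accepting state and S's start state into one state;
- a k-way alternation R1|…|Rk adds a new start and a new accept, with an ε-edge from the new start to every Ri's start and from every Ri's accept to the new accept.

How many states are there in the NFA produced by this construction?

9

Bottom-up over the parse tree:
Each of the 4 symbol leaves contributes a 2-state fragment.
  01 — 3 states
  0|1|01 — 9 states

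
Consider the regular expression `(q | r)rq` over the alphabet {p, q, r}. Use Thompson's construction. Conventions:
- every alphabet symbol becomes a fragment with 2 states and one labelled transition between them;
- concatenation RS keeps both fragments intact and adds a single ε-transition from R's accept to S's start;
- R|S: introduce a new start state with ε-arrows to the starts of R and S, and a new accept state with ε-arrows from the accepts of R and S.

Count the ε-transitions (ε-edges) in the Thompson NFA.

6

Building bottom-up:
Each of the 4 symbol leaves contributes 0 ε-transitions.
  q | r → 4 ε-transitions
  (q | r)rq → 6 ε-transitions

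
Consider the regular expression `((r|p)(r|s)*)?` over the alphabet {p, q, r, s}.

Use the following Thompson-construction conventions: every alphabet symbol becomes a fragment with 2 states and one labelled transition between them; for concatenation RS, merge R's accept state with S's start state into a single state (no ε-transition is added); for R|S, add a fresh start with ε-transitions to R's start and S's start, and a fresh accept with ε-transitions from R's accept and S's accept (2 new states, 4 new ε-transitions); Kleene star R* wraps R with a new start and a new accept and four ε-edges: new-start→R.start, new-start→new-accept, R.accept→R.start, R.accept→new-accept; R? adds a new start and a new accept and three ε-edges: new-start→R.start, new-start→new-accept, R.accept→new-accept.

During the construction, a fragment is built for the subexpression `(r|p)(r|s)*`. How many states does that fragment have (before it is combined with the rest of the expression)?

13

Fragment for `(r|p)(r|s)*`:
Each of the 4 symbol leaves contributes a 2-state fragment.
  r|p → 6 states
  r|s → 6 states
  (r|s)* → 8 states
  (r|p)(r|s)* → 13 states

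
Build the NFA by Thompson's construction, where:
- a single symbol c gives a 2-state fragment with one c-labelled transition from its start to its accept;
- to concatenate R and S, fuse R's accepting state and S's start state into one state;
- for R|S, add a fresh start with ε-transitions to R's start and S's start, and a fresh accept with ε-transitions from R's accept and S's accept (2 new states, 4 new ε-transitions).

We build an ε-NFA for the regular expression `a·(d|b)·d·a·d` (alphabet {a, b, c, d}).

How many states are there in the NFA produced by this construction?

10

Bottom-up over the parse tree:
Each of the 6 symbol leaves contributes a 2-state fragment.
  d|b — 6 states
  a·(d|b)·d·a·d — 10 states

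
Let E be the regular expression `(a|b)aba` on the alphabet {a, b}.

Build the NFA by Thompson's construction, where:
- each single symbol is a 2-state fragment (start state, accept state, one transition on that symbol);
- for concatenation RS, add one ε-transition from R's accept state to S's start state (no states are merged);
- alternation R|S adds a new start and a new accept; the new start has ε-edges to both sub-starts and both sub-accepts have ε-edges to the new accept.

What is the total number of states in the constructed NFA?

12

By structural recursion:
Each of the 5 symbol leaves contributes a 2-state fragment.
  a|b : 6 states
  (a|b)aba : 12 states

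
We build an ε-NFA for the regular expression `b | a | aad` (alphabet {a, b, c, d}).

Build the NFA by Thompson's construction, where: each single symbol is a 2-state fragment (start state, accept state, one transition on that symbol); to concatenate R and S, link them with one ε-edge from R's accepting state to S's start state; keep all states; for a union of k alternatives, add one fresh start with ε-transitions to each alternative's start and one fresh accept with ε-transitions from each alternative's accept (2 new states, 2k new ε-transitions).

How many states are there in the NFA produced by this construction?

Bottom-up over the parse tree:
Each of the 5 symbol leaves contributes a 2-state fragment.
  aad = 6 states
  b | a | aad = 12 states

12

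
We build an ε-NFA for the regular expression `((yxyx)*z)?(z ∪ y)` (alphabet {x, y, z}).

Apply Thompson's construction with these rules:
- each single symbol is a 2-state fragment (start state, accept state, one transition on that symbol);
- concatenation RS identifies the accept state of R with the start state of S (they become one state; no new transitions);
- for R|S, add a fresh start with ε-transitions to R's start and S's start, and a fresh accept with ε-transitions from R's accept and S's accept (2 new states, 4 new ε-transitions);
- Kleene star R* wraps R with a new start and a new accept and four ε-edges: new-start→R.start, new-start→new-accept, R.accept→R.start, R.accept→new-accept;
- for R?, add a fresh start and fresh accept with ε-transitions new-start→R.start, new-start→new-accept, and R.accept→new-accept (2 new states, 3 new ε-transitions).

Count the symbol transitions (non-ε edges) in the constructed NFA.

Per subexpression:
Each of the 7 symbol leaves contributes exactly 1 symbol transition.
  yxyx : 4 symbol transitions
  (yxyx)* : 4 symbol transitions
  (yxyx)*z : 5 symbol transitions
  ((yxyx)*z)? : 5 symbol transitions
  z ∪ y : 2 symbol transitions
  ((yxyx)*z)?(z ∪ y) : 7 symbol transitions

7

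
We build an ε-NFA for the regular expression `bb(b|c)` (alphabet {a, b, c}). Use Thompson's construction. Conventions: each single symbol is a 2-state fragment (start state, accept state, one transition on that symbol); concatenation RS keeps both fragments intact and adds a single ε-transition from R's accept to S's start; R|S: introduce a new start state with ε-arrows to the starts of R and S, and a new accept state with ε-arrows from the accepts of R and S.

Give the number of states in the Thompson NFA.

10

Building bottom-up:
Each of the 4 symbol leaves contributes a 2-state fragment.
  b|c : 6 states
  bb(b|c) : 10 states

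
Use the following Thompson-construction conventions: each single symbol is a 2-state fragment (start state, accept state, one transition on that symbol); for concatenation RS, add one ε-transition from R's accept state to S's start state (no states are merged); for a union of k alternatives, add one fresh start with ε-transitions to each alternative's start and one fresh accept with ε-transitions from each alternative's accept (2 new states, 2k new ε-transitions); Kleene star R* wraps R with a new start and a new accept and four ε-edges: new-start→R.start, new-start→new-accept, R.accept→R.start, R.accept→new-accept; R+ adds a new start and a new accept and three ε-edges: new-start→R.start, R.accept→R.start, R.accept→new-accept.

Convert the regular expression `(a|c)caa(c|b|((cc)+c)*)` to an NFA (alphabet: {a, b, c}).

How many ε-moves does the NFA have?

Recursing over subexpressions:
Each of the 10 symbol leaves contributes 0 ε-transitions.
  a|c — 4 ε-transitions
  cc — 1 ε-transition
  (cc)+ — 4 ε-transitions
  (cc)+c — 5 ε-transitions
  ((cc)+c)* — 9 ε-transitions
  c|b|((cc)+c)* — 15 ε-transitions
  (a|c)caa(c|b|((cc)+c)*) — 23 ε-transitions

23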